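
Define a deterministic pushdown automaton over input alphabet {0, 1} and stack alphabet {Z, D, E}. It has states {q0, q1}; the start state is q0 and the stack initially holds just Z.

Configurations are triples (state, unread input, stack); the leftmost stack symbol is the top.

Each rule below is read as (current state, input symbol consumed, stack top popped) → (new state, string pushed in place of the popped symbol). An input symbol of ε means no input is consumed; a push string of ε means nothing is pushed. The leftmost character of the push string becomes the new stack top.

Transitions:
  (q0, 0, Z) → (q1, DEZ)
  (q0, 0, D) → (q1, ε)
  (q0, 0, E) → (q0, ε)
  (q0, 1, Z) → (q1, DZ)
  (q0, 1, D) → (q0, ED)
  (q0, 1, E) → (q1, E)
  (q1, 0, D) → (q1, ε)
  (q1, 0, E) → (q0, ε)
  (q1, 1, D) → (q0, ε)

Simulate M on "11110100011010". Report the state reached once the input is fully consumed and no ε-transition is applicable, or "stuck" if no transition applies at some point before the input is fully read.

stuck

(q0, 11110100011010, Z)
  read 1, top Z: go to q1, push DZ → (q1, 1110100011010, DZ)
  read 1, top D: go to q0, push ε → (q0, 110100011010, Z)
  read 1, top Z: go to q1, push DZ → (q1, 10100011010, DZ)
  read 1, top D: go to q0, push ε → (q0, 0100011010, Z)
  read 0, top Z: go to q1, push DEZ → (q1, 100011010, DEZ)
  read 1, top D: go to q0, push ε → (q0, 00011010, EZ)
  read 0, top E: go to q0, push ε → (q0, 0011010, Z)
  read 0, top Z: go to q1, push DEZ → (q1, 011010, DEZ)
  read 0, top D: go to q1, push ε → (q1, 11010, EZ)
No transition for (q1, 1, top E); M blocks with input 11010 remaining.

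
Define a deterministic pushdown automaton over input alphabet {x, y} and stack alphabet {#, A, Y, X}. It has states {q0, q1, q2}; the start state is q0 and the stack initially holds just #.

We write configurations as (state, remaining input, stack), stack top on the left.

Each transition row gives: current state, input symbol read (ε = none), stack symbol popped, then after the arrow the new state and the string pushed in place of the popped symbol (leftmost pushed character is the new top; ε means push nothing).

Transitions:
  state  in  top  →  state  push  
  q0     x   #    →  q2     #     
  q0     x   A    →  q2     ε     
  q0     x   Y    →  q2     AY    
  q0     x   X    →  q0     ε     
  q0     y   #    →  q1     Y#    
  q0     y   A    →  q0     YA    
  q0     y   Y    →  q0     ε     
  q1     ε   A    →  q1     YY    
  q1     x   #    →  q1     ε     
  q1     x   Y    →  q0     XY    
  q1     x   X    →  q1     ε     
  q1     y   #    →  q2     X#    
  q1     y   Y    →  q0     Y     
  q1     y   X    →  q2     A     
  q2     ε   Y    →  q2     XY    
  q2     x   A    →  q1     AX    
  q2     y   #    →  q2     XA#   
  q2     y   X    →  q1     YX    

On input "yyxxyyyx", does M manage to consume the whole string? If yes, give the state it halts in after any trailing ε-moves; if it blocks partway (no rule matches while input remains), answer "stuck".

q0

(q0, yyxxyyyx, #)
  read y, top #: go to q1, push Y# → (q1, yxxyyyx, Y#)
  read y, top Y: go to q0, push Y → (q0, xxyyyx, Y#)
  read x, top Y: go to q2, push AY → (q2, xyyyx, AY#)
  read x, top A: go to q1, push AX → (q1, yyyx, AXY#)
  ε-move, top A: go to q1, push YY → (q1, yyyx, YYXY#)
  read y, top Y: go to q0, push Y → (q0, yyx, YYXY#)
  read y, top Y: go to q0, push ε → (q0, yx, YXY#)
  read y, top Y: go to q0, push ε → (q0, x, XY#)
  read x, top X: go to q0, push ε → (q0, ε, Y#)
All input consumed; M is in state q0.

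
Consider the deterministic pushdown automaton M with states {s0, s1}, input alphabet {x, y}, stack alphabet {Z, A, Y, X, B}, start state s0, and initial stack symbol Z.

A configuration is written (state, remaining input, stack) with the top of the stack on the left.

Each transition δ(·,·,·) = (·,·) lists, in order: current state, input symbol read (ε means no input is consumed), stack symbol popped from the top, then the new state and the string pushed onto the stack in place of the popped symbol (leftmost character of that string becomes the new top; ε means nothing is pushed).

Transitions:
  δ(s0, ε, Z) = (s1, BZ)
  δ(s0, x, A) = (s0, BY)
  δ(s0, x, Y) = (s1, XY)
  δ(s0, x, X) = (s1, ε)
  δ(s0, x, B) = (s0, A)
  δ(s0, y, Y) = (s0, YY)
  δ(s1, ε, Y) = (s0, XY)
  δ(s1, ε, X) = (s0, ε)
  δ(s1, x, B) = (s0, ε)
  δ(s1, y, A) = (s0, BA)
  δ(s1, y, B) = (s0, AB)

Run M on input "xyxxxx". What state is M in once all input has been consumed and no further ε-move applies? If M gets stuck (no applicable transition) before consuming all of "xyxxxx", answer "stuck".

s0

(s0, xyxxxx, Z)
  ε-move, top Z: go to s1, push BZ → (s1, xyxxxx, BZ)
  read x, top B: go to s0, push ε → (s0, yxxxx, Z)
  ε-move, top Z: go to s1, push BZ → (s1, yxxxx, BZ)
  read y, top B: go to s0, push AB → (s0, xxxx, ABZ)
  read x, top A: go to s0, push BY → (s0, xxx, BYBZ)
  read x, top B: go to s0, push A → (s0, xx, AYBZ)
  read x, top A: go to s0, push BY → (s0, x, BYYBZ)
  read x, top B: go to s0, push A → (s0, ε, AYYBZ)
All input consumed; M is in state s0.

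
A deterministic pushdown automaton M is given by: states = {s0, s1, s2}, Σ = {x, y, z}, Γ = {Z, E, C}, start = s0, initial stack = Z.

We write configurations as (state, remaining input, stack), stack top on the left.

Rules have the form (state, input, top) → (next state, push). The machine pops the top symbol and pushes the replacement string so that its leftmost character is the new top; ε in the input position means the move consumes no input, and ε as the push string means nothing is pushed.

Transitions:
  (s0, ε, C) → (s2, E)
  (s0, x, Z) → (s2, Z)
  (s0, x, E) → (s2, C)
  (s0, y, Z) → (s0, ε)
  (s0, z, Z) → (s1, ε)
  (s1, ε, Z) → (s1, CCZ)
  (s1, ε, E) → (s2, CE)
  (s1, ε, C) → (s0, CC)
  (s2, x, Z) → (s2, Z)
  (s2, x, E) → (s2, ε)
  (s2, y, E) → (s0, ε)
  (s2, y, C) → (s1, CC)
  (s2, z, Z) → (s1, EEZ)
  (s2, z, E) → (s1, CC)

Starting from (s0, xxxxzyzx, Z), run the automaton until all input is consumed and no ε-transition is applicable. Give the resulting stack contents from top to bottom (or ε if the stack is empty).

(s0, xxxxzyzx, Z)
  read x, top Z: go to s2, push Z → (s2, xxxzyzx, Z)
  read x, top Z: go to s2, push Z → (s2, xxzyzx, Z)
  read x, top Z: go to s2, push Z → (s2, xzyzx, Z)
  read x, top Z: go to s2, push Z → (s2, zyzx, Z)
  read z, top Z: go to s1, push EEZ → (s1, yzx, EEZ)
  ε-move, top E: go to s2, push CE → (s2, yzx, CEEZ)
  read y, top C: go to s1, push CC → (s1, zx, CCEEZ)
  ε-move, top C: go to s0, push CC → (s0, zx, CCCEEZ)
  ε-move, top C: go to s2, push E → (s2, zx, ECCEEZ)
  read z, top E: go to s1, push CC → (s1, x, CCCCEEZ)
  ε-move, top C: go to s0, push CC → (s0, x, CCCCCEEZ)
  ε-move, top C: go to s2, push E → (s2, x, ECCCCEEZ)
  read x, top E: go to s2, push ε → (s2, ε, CCCCEEZ)
All input consumed in state s2 with stack CCCCEEZ.

CCCCEEZ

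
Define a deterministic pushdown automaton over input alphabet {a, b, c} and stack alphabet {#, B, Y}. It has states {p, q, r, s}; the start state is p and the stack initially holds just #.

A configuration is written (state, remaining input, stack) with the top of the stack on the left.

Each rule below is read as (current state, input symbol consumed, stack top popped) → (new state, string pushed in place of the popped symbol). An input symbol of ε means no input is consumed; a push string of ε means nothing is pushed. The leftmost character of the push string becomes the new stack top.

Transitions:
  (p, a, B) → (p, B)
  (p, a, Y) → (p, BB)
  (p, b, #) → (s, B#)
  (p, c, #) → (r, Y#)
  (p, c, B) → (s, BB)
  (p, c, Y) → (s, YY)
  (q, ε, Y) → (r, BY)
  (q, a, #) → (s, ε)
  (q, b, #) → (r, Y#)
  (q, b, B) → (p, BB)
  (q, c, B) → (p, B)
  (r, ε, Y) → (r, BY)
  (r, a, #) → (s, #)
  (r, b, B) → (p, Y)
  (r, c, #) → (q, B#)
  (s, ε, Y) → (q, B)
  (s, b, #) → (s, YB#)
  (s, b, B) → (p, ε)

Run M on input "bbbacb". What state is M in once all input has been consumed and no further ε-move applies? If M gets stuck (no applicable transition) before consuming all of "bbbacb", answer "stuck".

(p, bbbacb, #)
  read b, top #: go to s, push B# → (s, bbacb, B#)
  read b, top B: go to p, push ε → (p, bacb, #)
  read b, top #: go to s, push B# → (s, acb, B#)
No transition for (s, a, top B); M blocks with input acb remaining.

stuck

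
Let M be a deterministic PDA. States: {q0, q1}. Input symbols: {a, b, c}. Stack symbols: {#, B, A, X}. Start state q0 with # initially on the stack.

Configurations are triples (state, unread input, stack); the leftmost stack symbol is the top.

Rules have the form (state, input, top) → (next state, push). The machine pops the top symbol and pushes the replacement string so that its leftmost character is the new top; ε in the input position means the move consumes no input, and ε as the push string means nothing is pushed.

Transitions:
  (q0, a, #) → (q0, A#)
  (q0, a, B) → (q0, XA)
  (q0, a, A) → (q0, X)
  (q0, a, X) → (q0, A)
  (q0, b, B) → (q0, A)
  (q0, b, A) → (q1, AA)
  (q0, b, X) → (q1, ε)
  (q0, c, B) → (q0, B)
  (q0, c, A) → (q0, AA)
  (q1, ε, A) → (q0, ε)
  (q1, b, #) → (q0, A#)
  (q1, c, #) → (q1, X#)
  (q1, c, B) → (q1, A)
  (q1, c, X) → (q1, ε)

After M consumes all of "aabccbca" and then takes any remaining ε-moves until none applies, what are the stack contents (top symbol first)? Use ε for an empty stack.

XA#

(q0, aabccbca, #)
  read a, top #: go to q0, push A# → (q0, abccbca, A#)
  read a, top A: go to q0, push X → (q0, bccbca, X#)
  read b, top X: go to q1, push ε → (q1, ccbca, #)
  read c, top #: go to q1, push X# → (q1, cbca, X#)
  read c, top X: go to q1, push ε → (q1, bca, #)
  read b, top #: go to q0, push A# → (q0, ca, A#)
  read c, top A: go to q0, push AA → (q0, a, AA#)
  read a, top A: go to q0, push X → (q0, ε, XA#)
All input consumed in state q0 with stack XA#.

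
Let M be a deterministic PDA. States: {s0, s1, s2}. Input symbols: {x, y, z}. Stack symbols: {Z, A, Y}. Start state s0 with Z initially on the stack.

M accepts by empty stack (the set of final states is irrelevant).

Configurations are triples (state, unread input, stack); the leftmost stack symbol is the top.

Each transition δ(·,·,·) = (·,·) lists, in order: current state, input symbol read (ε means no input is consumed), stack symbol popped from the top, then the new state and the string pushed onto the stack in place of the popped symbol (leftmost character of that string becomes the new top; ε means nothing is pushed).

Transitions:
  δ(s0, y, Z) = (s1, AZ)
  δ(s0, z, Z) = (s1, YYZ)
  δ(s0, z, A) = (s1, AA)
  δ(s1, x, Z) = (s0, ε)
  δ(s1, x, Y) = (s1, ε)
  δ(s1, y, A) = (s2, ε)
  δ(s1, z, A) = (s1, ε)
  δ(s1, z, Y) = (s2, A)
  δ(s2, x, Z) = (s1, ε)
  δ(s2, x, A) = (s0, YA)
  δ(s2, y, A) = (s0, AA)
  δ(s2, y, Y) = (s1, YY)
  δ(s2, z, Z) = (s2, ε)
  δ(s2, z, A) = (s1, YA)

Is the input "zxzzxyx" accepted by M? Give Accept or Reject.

Accept

(s0, zxzzxyx, Z)
  read z, top Z: go to s1, push YYZ → (s1, xzzxyx, YYZ)
  read x, top Y: go to s1, push ε → (s1, zzxyx, YZ)
  read z, top Y: go to s2, push A → (s2, zxyx, AZ)
  read z, top A: go to s1, push YA → (s1, xyx, YAZ)
  read x, top Y: go to s1, push ε → (s1, yx, AZ)
  read y, top A: go to s2, push ε → (s2, x, Z)
  read x, top Z: go to s1, push ε → (s1, ε, ε)
All input consumed and the stack is empty.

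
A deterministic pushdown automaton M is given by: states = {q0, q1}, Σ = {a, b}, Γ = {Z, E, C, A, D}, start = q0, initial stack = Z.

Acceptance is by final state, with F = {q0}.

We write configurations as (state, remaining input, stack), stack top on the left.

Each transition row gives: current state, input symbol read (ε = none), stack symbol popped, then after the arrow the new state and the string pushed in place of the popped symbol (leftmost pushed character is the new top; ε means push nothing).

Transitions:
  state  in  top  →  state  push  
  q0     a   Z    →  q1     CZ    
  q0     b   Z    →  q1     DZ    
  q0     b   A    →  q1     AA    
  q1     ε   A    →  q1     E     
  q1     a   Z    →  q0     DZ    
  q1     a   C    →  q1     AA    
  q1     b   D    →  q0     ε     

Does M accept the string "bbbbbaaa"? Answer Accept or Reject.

(q0, bbbbbaaa, Z)
  read b, top Z: go to q1, push DZ → (q1, bbbbaaa, DZ)
  read b, top D: go to q0, push ε → (q0, bbbaaa, Z)
  read b, top Z: go to q1, push DZ → (q1, bbaaa, DZ)
  read b, top D: go to q0, push ε → (q0, baaa, Z)
  read b, top Z: go to q1, push DZ → (q1, aaa, DZ)
No transition applies at (q1, aaa, DZ); input not fully consumed.

Reject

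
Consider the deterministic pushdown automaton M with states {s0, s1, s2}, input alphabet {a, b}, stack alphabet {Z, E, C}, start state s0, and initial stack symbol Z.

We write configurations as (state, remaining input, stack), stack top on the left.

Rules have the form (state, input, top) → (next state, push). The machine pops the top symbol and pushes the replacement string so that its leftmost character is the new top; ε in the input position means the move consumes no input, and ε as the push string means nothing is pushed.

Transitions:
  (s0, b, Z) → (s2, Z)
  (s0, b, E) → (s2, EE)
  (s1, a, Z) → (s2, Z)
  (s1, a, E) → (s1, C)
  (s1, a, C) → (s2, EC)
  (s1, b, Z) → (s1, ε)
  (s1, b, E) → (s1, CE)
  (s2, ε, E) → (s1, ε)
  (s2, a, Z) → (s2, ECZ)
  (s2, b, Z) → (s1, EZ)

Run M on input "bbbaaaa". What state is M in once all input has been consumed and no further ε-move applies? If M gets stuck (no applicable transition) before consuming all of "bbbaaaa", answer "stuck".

(s0, bbbaaaa, Z)
  read b, top Z: go to s2, push Z → (s2, bbaaaa, Z)
  read b, top Z: go to s1, push EZ → (s1, baaaa, EZ)
  read b, top E: go to s1, push CE → (s1, aaaa, CEZ)
  read a, top C: go to s2, push EC → (s2, aaa, ECEZ)
  ε-move, top E: go to s1, push ε → (s1, aaa, CEZ)
  read a, top C: go to s2, push EC → (s2, aa, ECEZ)
  ε-move, top E: go to s1, push ε → (s1, aa, CEZ)
  read a, top C: go to s2, push EC → (s2, a, ECEZ)
  ε-move, top E: go to s1, push ε → (s1, a, CEZ)
  read a, top C: go to s2, push EC → (s2, ε, ECEZ)
  ε-move, top E: go to s1, push ε → (s1, ε, CEZ)
All input consumed; M is in state s1.

s1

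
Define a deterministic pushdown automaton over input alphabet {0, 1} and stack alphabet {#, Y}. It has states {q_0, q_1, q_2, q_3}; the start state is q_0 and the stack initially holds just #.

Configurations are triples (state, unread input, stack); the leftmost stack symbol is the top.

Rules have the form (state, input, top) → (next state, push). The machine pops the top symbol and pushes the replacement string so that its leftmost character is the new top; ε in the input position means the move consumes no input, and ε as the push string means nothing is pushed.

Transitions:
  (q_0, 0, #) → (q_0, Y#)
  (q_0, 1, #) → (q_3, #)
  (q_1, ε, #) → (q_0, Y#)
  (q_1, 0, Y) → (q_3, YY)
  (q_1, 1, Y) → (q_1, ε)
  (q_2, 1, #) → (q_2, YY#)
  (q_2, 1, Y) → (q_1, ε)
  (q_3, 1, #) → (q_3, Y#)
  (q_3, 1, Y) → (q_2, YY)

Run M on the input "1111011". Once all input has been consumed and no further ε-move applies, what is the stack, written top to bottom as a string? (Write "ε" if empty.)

YY#

(q_0, 1111011, #)
  read 1, top #: go to q_3, push # → (q_3, 111011, #)
  read 1, top #: go to q_3, push Y# → (q_3, 11011, Y#)
  read 1, top Y: go to q_2, push YY → (q_2, 1011, YY#)
  read 1, top Y: go to q_1, push ε → (q_1, 011, Y#)
  read 0, top Y: go to q_3, push YY → (q_3, 11, YY#)
  read 1, top Y: go to q_2, push YY → (q_2, 1, YYY#)
  read 1, top Y: go to q_1, push ε → (q_1, ε, YY#)
All input consumed in state q_1 with stack YY#.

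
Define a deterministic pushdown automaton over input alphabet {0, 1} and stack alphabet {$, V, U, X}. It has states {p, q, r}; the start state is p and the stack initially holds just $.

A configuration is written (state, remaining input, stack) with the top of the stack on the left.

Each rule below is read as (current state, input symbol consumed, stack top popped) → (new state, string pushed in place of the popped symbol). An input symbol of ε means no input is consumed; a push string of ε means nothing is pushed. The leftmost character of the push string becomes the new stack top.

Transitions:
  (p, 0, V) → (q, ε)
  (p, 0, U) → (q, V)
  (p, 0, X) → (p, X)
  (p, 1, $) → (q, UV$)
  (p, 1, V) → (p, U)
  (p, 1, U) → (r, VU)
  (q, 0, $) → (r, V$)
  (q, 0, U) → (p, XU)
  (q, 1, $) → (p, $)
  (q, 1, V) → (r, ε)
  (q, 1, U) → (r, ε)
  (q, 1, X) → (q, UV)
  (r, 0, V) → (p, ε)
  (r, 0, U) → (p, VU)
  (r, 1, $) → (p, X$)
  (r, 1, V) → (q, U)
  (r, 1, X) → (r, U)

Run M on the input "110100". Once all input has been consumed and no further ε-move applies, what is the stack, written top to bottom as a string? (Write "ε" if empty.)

(p, 110100, $)
  read 1, top $: go to q, push UV$ → (q, 10100, UV$)
  read 1, top U: go to r, push ε → (r, 0100, V$)
  read 0, top V: go to p, push ε → (p, 100, $)
  read 1, top $: go to q, push UV$ → (q, 00, UV$)
  read 0, top U: go to p, push XU → (p, 0, XUV$)
  read 0, top X: go to p, push X → (p, ε, XUV$)
All input consumed in state p with stack XUV$.

XUV$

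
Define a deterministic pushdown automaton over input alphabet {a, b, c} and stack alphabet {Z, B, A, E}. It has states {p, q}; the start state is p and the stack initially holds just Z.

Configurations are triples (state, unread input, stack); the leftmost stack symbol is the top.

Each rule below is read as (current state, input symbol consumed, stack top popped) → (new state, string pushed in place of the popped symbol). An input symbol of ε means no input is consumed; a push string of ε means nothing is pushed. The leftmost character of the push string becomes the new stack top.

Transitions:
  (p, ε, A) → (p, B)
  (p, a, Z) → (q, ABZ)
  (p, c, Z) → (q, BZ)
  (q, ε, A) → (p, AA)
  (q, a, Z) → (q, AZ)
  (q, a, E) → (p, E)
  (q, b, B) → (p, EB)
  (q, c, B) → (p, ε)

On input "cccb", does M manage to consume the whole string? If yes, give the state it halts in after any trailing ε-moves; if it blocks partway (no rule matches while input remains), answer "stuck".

(p, cccb, Z)
  read c, top Z: go to q, push BZ → (q, ccb, BZ)
  read c, top B: go to p, push ε → (p, cb, Z)
  read c, top Z: go to q, push BZ → (q, b, BZ)
  read b, top B: go to p, push EB → (p, ε, EBZ)
All input consumed; M is in state p.

p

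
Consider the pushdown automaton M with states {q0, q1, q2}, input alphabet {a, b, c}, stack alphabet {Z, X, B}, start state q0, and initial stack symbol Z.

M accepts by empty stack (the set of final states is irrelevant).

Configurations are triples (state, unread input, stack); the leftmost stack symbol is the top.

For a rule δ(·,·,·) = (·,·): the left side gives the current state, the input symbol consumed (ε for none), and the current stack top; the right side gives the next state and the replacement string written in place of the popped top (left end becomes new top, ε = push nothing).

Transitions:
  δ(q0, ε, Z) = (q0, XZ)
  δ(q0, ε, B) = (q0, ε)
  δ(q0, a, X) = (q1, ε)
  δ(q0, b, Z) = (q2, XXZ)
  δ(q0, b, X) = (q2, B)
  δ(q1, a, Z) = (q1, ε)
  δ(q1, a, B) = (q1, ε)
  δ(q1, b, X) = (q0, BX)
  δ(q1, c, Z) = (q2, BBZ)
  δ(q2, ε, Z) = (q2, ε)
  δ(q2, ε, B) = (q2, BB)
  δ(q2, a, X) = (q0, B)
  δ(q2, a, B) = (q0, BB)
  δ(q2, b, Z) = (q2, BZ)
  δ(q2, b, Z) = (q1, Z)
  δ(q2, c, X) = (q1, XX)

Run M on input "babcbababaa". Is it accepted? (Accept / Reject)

One accepting computation: (q0, babcbababaa, Z) ⊢ (q0, babcbababaa, XZ) ⊢ (q2, abcbababaa, BZ) ⊢ (q0, bcbababaa, BBZ) ⊢ (q0, bcbababaa, BZ) ⊢ (q0, bcbababaa, Z) ⊢ (q2, cbababaa, XXZ) ⊢ (q1, bababaa, XXXZ) ⊢ (q0, ababaa, BXXXZ) ⊢ (q0, ababaa, XXXZ) ⊢ (q1, babaa, XXZ) ⊢ (q0, abaa, BXXZ) ⊢ (q0, abaa, XXZ) ⊢ (q1, baa, XZ) ⊢ (q0, aa, BXZ) ⊢ (q0, aa, XZ) ⊢ (q1, a, Z) ⊢ (q1, ε, ε)
All input consumed and the stack is empty.

Accept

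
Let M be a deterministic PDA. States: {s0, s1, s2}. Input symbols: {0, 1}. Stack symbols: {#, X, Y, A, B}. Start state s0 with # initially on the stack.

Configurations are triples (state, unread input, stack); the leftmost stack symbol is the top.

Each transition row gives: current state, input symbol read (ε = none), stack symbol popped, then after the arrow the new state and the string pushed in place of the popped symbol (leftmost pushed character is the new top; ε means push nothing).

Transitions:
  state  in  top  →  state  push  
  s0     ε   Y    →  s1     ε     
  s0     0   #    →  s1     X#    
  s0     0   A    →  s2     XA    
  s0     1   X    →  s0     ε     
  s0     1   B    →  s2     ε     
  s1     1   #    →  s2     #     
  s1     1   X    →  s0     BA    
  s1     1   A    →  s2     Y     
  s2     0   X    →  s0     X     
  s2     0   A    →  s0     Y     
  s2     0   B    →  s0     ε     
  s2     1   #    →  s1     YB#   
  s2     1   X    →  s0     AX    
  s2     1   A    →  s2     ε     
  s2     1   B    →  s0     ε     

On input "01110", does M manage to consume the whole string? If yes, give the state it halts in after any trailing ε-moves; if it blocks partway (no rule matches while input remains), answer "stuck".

(s0, 01110, #)
  read 0, top #: go to s1, push X# → (s1, 1110, X#)
  read 1, top X: go to s0, push BA → (s0, 110, BA#)
  read 1, top B: go to s2, push ε → (s2, 10, A#)
  read 1, top A: go to s2, push ε → (s2, 0, #)
No transition for (s2, 0, top #); M blocks with input 0 remaining.

stuck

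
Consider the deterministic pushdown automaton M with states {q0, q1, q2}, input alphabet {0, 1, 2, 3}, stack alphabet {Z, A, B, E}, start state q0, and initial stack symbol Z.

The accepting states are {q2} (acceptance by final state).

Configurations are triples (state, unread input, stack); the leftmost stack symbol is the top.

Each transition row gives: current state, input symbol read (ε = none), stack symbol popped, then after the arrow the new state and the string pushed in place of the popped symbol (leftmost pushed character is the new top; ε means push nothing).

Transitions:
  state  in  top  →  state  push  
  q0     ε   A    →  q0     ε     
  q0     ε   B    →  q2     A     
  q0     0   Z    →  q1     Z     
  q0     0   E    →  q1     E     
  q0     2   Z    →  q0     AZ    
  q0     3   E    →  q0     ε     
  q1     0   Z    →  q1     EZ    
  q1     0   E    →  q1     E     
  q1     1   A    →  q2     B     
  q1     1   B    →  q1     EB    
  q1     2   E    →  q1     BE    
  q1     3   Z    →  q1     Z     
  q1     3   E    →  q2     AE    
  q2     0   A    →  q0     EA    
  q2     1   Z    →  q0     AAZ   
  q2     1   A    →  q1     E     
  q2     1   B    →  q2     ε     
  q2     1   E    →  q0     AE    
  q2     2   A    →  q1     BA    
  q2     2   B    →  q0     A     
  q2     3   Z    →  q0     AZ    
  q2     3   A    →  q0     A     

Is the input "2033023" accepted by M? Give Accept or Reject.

(q0, 2033023, Z)
  read 2, top Z: go to q0, push AZ → (q0, 033023, AZ)
  ε-move, top A: go to q0, push ε → (q0, 033023, Z)
  read 0, top Z: go to q1, push Z → (q1, 33023, Z)
  read 3, top Z: go to q1, push Z → (q1, 3023, Z)
  read 3, top Z: go to q1, push Z → (q1, 023, Z)
  read 0, top Z: go to q1, push EZ → (q1, 23, EZ)
  read 2, top E: go to q1, push BE → (q1, 3, BEZ)
No transition applies at (q1, 3, BEZ); input not fully consumed.

Reject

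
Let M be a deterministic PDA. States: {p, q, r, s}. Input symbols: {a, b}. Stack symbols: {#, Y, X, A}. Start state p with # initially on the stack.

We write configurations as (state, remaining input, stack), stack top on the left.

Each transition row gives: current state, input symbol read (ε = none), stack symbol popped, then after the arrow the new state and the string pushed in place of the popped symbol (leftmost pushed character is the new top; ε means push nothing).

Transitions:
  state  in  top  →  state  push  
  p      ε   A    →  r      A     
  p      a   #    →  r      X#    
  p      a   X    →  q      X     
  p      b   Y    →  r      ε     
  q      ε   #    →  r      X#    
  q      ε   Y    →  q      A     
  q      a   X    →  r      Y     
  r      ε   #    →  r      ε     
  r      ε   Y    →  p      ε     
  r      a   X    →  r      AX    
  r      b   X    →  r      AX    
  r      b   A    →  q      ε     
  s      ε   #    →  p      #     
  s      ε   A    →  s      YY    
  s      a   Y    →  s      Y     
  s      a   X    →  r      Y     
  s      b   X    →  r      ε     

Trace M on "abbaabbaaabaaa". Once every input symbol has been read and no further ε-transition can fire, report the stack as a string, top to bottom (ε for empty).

AX#

(p, abbaabbaaabaaa, #)
  read a, top #: go to r, push X# → (r, bbaabbaaabaaa, X#)
  read b, top X: go to r, push AX → (r, baabbaaabaaa, AX#)
  read b, top A: go to q, push ε → (q, aabbaaabaaa, X#)
  read a, top X: go to r, push Y → (r, abbaaabaaa, Y#)
  ε-move, top Y: go to p, push ε → (p, abbaaabaaa, #)
  read a, top #: go to r, push X# → (r, bbaaabaaa, X#)
  read b, top X: go to r, push AX → (r, baaabaaa, AX#)
  read b, top A: go to q, push ε → (q, aaabaaa, X#)
  read a, top X: go to r, push Y → (r, aabaaa, Y#)
  ε-move, top Y: go to p, push ε → (p, aabaaa, #)
  read a, top #: go to r, push X# → (r, abaaa, X#)
  read a, top X: go to r, push AX → (r, baaa, AX#)
  read b, top A: go to q, push ε → (q, aaa, X#)
  read a, top X: go to r, push Y → (r, aa, Y#)
  ε-move, top Y: go to p, push ε → (p, aa, #)
  read a, top #: go to r, push X# → (r, a, X#)
  read a, top X: go to r, push AX → (r, ε, AX#)
All input consumed in state r with stack AX#.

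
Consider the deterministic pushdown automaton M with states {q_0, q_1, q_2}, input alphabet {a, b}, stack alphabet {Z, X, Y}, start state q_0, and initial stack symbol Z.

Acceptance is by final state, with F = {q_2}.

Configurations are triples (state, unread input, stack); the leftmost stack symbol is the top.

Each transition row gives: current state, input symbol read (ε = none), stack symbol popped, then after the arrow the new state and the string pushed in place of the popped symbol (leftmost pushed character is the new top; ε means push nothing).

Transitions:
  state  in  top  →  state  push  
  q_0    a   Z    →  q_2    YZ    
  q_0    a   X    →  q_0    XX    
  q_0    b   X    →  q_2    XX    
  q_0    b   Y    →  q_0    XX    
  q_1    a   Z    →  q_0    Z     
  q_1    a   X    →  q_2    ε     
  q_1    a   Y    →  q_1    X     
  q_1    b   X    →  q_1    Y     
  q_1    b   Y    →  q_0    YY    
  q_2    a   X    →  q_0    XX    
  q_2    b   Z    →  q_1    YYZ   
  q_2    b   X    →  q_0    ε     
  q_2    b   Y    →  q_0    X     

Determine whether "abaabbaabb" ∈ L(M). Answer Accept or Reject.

(q_0, abaabbaabb, Z)
  read a, top Z: go to q_2, push YZ → (q_2, baabbaabb, YZ)
  read b, top Y: go to q_0, push X → (q_0, aabbaabb, XZ)
  read a, top X: go to q_0, push XX → (q_0, abbaabb, XXZ)
  read a, top X: go to q_0, push XX → (q_0, bbaabb, XXXZ)
  read b, top X: go to q_2, push XX → (q_2, baabb, XXXXZ)
  read b, top X: go to q_0, push ε → (q_0, aabb, XXXZ)
  read a, top X: go to q_0, push XX → (q_0, abb, XXXXZ)
  read a, top X: go to q_0, push XX → (q_0, bb, XXXXXZ)
  read b, top X: go to q_2, push XX → (q_2, b, XXXXXXZ)
  read b, top X: go to q_0, push ε → (q_0, ε, XXXXXZ)
All input consumed; state q_0 ∉ F and no further ε-move applies.

Reject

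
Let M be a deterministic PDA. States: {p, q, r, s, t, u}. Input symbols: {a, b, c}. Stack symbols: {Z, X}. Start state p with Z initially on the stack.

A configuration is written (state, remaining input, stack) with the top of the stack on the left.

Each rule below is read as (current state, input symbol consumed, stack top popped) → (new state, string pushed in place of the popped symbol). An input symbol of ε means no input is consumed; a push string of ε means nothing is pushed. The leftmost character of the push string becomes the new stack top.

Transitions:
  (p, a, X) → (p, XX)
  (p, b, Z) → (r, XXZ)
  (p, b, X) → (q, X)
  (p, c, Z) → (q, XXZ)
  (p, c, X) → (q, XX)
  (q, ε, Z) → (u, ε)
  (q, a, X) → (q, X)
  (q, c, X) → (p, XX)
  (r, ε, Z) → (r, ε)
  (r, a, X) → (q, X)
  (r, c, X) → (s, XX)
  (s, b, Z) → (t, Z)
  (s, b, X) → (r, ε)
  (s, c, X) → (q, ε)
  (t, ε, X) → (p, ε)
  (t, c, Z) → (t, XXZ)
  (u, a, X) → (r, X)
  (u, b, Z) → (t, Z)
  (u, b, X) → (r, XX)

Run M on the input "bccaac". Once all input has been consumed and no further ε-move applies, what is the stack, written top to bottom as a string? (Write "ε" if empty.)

(p, bccaac, Z)
  read b, top Z: go to r, push XXZ → (r, ccaac, XXZ)
  read c, top X: go to s, push XX → (s, caac, XXXZ)
  read c, top X: go to q, push ε → (q, aac, XXZ)
  read a, top X: go to q, push X → (q, ac, XXZ)
  read a, top X: go to q, push X → (q, c, XXZ)
  read c, top X: go to p, push XX → (p, ε, XXXZ)
All input consumed in state p with stack XXXZ.

XXXZ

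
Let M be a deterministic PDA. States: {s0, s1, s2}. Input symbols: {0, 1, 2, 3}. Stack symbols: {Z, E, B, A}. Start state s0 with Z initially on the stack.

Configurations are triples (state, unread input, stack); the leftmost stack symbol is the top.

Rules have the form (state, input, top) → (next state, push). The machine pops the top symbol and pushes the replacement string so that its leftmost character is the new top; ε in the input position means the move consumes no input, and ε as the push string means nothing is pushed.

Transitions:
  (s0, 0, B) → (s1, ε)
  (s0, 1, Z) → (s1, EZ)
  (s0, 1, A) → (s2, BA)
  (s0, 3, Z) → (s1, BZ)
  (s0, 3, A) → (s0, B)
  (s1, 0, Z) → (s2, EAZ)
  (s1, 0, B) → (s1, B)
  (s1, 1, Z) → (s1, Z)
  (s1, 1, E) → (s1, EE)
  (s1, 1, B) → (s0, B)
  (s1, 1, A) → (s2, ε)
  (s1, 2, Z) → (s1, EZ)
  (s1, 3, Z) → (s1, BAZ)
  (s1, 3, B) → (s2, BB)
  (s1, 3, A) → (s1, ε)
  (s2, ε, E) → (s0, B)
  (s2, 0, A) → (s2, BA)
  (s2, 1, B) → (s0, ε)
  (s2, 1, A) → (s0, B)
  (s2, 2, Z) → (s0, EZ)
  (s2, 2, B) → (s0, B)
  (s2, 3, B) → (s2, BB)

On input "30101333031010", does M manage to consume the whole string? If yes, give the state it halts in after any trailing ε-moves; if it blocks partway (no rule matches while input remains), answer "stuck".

stuck

(s0, 30101333031010, Z) ⊢ (s1, 0101333031010, BZ) ⊢ (s1, 101333031010, BZ) ⊢ (s0, 01333031010, BZ) ⊢ (s1, 1333031010, Z) ⊢ (s1, 333031010, Z) ⊢ (s1, 33031010, BAZ) ⊢ (s2, 3031010, BBAZ) ⊢ (s2, 031010, BBBAZ)
No transition for (s2, 0, top B); M blocks with input 031010 remaining.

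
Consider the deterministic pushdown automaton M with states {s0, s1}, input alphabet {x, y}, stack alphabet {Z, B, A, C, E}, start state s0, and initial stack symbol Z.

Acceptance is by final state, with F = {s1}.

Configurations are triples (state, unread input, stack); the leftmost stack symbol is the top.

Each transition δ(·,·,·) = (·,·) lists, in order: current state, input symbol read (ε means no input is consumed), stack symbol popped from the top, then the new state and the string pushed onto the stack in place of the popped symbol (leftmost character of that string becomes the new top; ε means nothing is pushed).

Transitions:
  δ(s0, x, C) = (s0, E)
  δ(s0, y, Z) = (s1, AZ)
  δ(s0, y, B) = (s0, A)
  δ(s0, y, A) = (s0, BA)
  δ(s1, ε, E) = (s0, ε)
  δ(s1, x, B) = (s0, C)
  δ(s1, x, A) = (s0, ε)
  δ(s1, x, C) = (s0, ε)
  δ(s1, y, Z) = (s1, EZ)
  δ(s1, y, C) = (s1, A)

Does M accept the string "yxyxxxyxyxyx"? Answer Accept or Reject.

Reject

(s0, yxyxxxyxyxyx, Z)
  read y, top Z: go to s1, push AZ → (s1, xyxxxyxyxyx, AZ)
  read x, top A: go to s0, push ε → (s0, yxxxyxyxyx, Z)
  read y, top Z: go to s1, push AZ → (s1, xxxyxyxyx, AZ)
  read x, top A: go to s0, push ε → (s0, xxyxyxyx, Z)
No transition applies at (s0, xxyxyxyx, Z); input not fully consumed.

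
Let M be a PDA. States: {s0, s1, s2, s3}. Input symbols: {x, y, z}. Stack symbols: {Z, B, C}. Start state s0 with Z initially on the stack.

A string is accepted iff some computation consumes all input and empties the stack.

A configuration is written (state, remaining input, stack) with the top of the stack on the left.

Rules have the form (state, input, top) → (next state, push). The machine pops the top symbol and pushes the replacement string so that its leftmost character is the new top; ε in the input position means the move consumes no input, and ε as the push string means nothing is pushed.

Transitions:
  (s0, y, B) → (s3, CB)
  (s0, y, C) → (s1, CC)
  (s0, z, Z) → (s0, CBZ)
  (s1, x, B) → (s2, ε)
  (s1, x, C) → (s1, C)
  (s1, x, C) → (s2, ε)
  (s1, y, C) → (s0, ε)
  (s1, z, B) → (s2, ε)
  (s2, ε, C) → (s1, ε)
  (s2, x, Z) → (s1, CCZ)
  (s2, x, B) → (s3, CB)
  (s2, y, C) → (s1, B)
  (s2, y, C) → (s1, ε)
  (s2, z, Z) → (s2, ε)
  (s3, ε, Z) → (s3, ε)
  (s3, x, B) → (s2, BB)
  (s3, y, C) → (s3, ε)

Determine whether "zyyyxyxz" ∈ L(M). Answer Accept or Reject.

One accepting computation: (s0, zyyyxyxz, Z) ⊢ (s0, yyyxyxz, CBZ) ⊢ (s1, yyxyxz, CCBZ) ⊢ (s0, yxyxz, CBZ) ⊢ (s1, xyxz, CCBZ) ⊢ (s2, yxz, CBZ) ⊢ (s1, xz, BZ) ⊢ (s2, z, Z) ⊢ (s2, ε, ε)
All input consumed and the stack is empty.

Accept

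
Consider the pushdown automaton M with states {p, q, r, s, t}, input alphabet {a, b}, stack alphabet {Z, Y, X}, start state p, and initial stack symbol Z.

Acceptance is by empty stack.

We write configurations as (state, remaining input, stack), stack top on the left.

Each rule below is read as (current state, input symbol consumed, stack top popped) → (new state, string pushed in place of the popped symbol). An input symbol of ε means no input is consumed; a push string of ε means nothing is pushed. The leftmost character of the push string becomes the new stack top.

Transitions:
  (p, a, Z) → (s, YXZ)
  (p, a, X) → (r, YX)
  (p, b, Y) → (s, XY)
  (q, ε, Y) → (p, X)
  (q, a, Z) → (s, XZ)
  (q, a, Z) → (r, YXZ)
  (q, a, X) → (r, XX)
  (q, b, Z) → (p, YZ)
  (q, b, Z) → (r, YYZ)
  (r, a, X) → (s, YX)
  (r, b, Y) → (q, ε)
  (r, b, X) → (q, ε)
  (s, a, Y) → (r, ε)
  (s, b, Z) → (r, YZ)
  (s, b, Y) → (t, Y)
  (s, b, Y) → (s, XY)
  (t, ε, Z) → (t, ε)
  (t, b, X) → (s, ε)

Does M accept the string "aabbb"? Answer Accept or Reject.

Reject

No computation consumes all input and empties the stack.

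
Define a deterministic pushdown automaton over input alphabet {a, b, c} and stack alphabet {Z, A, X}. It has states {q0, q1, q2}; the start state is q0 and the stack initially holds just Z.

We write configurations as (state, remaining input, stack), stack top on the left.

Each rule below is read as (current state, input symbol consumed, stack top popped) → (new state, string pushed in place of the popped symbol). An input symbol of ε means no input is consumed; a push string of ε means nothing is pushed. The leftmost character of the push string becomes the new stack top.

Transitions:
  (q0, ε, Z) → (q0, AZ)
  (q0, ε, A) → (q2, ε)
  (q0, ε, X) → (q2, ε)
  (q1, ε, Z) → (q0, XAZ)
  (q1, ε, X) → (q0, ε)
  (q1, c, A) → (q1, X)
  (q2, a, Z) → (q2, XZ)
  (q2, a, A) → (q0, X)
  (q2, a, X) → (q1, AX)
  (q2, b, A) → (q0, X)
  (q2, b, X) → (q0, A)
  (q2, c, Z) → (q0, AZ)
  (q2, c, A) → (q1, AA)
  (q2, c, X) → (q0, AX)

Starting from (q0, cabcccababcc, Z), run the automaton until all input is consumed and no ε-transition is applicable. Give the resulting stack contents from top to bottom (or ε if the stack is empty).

(q0, cabcccababcc, Z)
  ε-move, top Z: go to q0, push AZ → (q0, cabcccababcc, AZ)
  ε-move, top A: go to q2, push ε → (q2, cabcccababcc, Z)
  read c, top Z: go to q0, push AZ → (q0, abcccababcc, AZ)
  ε-move, top A: go to q2, push ε → (q2, abcccababcc, Z)
  read a, top Z: go to q2, push XZ → (q2, bcccababcc, XZ)
  read b, top X: go to q0, push A → (q0, cccababcc, AZ)
  ε-move, top A: go to q2, push ε → (q2, cccababcc, Z)
  read c, top Z: go to q0, push AZ → (q0, ccababcc, AZ)
  ε-move, top A: go to q2, push ε → (q2, ccababcc, Z)
  read c, top Z: go to q0, push AZ → (q0, cababcc, AZ)
  ε-move, top A: go to q2, push ε → (q2, cababcc, Z)
  read c, top Z: go to q0, push AZ → (q0, ababcc, AZ)
  ε-move, top A: go to q2, push ε → (q2, ababcc, Z)
  read a, top Z: go to q2, push XZ → (q2, babcc, XZ)
  read b, top X: go to q0, push A → (q0, abcc, AZ)
  ε-move, top A: go to q2, push ε → (q2, abcc, Z)
  read a, top Z: go to q2, push XZ → (q2, bcc, XZ)
  read b, top X: go to q0, push A → (q0, cc, AZ)
  ε-move, top A: go to q2, push ε → (q2, cc, Z)
  read c, top Z: go to q0, push AZ → (q0, c, AZ)
  ε-move, top A: go to q2, push ε → (q2, c, Z)
  read c, top Z: go to q0, push AZ → (q0, ε, AZ)
  ε-move, top A: go to q2, push ε → (q2, ε, Z)
All input consumed in state q2 with stack Z.

Z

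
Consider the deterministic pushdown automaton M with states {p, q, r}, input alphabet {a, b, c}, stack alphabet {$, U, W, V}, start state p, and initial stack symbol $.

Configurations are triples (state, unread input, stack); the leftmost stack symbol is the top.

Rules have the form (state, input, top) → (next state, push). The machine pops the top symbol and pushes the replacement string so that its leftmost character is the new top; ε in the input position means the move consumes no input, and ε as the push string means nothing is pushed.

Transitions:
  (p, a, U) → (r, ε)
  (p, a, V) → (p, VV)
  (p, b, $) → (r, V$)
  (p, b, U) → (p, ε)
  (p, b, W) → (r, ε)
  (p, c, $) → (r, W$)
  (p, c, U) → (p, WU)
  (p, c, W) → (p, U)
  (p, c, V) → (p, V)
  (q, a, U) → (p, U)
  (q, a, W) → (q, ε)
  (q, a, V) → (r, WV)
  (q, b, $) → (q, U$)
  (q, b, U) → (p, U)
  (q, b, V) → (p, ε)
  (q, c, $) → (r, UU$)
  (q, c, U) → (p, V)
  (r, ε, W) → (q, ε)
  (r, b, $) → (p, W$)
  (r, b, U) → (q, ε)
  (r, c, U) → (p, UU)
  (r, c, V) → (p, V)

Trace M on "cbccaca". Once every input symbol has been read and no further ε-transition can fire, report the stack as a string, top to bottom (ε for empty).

(p, cbccaca, $)
  read c, top $: go to r, push W$ → (r, bccaca, W$)
  ε-move, top W: go to q, push ε → (q, bccaca, $)
  read b, top $: go to q, push U$ → (q, ccaca, U$)
  read c, top U: go to p, push V → (p, caca, V$)
  read c, top V: go to p, push V → (p, aca, V$)
  read a, top V: go to p, push VV → (p, ca, VV$)
  read c, top V: go to p, push V → (p, a, VV$)
  read a, top V: go to p, push VV → (p, ε, VVV$)
All input consumed in state p with stack VVV$.

VVV$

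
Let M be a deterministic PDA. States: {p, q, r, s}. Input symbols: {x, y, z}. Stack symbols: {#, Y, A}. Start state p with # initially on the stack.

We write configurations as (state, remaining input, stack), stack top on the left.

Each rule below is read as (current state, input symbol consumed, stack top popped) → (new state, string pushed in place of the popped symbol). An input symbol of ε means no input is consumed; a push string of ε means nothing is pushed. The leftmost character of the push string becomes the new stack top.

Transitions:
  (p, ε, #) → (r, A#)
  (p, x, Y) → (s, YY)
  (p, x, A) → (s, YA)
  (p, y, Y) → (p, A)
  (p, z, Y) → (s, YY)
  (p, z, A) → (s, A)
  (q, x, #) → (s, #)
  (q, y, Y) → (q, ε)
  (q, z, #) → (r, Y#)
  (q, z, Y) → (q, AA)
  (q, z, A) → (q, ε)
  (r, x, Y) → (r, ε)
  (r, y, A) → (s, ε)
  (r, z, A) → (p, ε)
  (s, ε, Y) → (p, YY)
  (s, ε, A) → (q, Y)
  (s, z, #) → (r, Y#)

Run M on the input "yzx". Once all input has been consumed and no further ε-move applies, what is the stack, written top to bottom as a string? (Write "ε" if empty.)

#

(p, yzx, #) ⊢ (r, yzx, A#) ⊢ (s, zx, #) ⊢ (r, x, Y#) ⊢ (r, ε, #)
All input consumed in state r with stack #.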